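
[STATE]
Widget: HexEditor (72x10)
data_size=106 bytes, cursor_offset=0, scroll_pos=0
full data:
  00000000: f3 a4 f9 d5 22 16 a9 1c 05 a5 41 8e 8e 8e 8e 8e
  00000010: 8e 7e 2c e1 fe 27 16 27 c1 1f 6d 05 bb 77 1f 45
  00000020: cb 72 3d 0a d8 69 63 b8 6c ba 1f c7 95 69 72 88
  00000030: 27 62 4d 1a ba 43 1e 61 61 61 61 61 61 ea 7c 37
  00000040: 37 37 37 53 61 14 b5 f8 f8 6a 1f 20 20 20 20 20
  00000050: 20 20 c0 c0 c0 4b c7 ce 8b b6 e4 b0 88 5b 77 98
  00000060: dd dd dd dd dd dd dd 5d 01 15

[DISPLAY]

00000000  F3 a4 f9 d5 22 16 a9 1c  05 a5 41 8e 8e 8e 8e 8e  |....".....A
00000010  8e 7e 2c e1 fe 27 16 27  c1 1f 6d 05 bb 77 1f 45  |.~,..'.'..m
00000020  cb 72 3d 0a d8 69 63 b8  6c ba 1f c7 95 69 72 88  |.r=..ic.l..
00000030  27 62 4d 1a ba 43 1e 61  61 61 61 61 61 ea 7c 37  |'bM..C.aaaa
00000040  37 37 37 53 61 14 b5 f8  f8 6a 1f 20 20 20 20 20  |777Sa....j.
00000050  20 20 c0 c0 c0 4b c7 ce  8b b6 e4 b0 88 5b 77 98  |  ...K.....
00000060  dd dd dd dd dd dd dd 5d  01 15                    |.......].. 
                                                                        
                                                                        
                                                                        


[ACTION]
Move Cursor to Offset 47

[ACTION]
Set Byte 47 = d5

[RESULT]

00000000  f3 a4 f9 d5 22 16 a9 1c  05 a5 41 8e 8e 8e 8e 8e  |....".....A
00000010  8e 7e 2c e1 fe 27 16 27  c1 1f 6d 05 bb 77 1f 45  |.~,..'.'..m
00000020  cb 72 3d 0a d8 69 63 b8  6c ba 1f c7 95 69 72 D5  |.r=..ic.l..
00000030  27 62 4d 1a ba 43 1e 61  61 61 61 61 61 ea 7c 37  |'bM..C.aaaa
00000040  37 37 37 53 61 14 b5 f8  f8 6a 1f 20 20 20 20 20  |777Sa....j.
00000050  20 20 c0 c0 c0 4b c7 ce  8b b6 e4 b0 88 5b 77 98  |  ...K.....
00000060  dd dd dd dd dd dd dd 5d  01 15                    |.......].. 
                                                                        
                                                                        
                                                                        


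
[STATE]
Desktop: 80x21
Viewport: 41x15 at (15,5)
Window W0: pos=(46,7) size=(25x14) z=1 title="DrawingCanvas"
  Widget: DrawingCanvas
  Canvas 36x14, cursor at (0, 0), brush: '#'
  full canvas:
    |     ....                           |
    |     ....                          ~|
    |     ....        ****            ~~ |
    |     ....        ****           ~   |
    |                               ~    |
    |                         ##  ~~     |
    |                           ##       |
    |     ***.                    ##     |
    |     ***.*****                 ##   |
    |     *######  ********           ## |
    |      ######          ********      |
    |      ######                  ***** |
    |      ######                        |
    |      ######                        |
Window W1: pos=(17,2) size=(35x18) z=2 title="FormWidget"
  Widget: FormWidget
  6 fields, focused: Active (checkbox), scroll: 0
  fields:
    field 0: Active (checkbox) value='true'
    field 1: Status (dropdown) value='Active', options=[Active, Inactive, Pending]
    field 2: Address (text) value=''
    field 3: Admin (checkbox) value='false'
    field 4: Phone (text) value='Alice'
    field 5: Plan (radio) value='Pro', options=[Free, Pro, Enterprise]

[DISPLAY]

  ┃> Active:     [x]                ┃    
  ┃  Status:     [Active          ▼]┃    
  ┃  Address:    [                 ]┃━━━━
  ┃  Admin:      [ ]                ┃ingC
  ┃  Phone:      [Alice            ]┃────
  ┃  Plan:       ( ) Free  (●) Pro  ┃....
  ┃                                 ┃....
  ┃                                 ┃....
  ┃                                 ┃....
  ┃                                 ┃    
  ┃                                 ┃    
  ┃                                 ┃    
  ┃                                 ┃***.
  ┃                                 ┃***.
  ┗━━━━━━━━━━━━━━━━━━━━━━━━━━━━━━━━━┛*###


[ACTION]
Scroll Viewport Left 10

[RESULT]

            ┃> Active:     [x]           
            ┃  Status:     [Active       
            ┃  Address:    [             
            ┃  Admin:      [ ]           
            ┃  Phone:      [Alice        
            ┃  Plan:       ( ) Free  (●) 
            ┃                            
            ┃                            
            ┃                            
            ┃                            
            ┃                            
            ┃                            
            ┃                            
            ┃                            
            ┗━━━━━━━━━━━━━━━━━━━━━━━━━━━━


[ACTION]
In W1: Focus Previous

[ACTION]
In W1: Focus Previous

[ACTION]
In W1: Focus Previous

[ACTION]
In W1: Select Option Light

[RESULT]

            ┃  Active:     [x]           
            ┃  Status:     [Active       
            ┃  Address:    [             
            ┃> Admin:      [ ]           
            ┃  Phone:      [Alice        
            ┃  Plan:       ( ) Free  (●) 
            ┃                            
            ┃                            
            ┃                            
            ┃                            
            ┃                            
            ┃                            
            ┃                            
            ┃                            
            ┗━━━━━━━━━━━━━━━━━━━━━━━━━━━━


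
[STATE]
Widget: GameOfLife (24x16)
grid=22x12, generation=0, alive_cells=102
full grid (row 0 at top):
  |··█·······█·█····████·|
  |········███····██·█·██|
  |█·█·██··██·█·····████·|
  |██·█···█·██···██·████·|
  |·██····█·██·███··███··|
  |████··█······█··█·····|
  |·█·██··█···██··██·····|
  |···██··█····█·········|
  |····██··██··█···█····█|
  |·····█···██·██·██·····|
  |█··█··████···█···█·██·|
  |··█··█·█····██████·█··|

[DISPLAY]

Gen: 0                  
··█·······█·█····████·  
········███····██·█·██  
█·█·██··██·█·····████·  
██·█···█·██···██·████·  
·██····█·██·███··███··  
████··█······█··█·····  
·█·██··█···██··██·····  
···██··█····█·········  
····██··██··█···█····█  
·····█···██·██·██·····  
█··█··████···█···█·██·  
··█··█·█····██████·█··  
                        
                        
                        


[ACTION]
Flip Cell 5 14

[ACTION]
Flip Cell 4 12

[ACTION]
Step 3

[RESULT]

Gen: 3                  
···············███··██  
····████···███████··██  
█····███··█·····█·····  
·██·█·███··█··········  
█··██·················  
███········█··█·█·····  
·········███····██····  
██████··█··█··········  
···███··█·█······█·█··  
······██··█·······███·  
·····██·████·········█  
·····█·██·███████···█·  
                        
                        
                        


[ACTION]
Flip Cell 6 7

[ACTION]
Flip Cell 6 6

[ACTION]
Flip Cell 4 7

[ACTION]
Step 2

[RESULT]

Gen: 5                  
·····██····█··█·····██  
····███····█···███··██  
██·██······█··██······  
█·█·█·█·██············  
····█····█······█·····  
████······███··█·█····  
█···██···█·██·········  
·██··██········█··██··  
·██······███········█·  
··············█···█··█  
······█·····█··█···██·  
······█·····█··█······  
                        
                        
                        


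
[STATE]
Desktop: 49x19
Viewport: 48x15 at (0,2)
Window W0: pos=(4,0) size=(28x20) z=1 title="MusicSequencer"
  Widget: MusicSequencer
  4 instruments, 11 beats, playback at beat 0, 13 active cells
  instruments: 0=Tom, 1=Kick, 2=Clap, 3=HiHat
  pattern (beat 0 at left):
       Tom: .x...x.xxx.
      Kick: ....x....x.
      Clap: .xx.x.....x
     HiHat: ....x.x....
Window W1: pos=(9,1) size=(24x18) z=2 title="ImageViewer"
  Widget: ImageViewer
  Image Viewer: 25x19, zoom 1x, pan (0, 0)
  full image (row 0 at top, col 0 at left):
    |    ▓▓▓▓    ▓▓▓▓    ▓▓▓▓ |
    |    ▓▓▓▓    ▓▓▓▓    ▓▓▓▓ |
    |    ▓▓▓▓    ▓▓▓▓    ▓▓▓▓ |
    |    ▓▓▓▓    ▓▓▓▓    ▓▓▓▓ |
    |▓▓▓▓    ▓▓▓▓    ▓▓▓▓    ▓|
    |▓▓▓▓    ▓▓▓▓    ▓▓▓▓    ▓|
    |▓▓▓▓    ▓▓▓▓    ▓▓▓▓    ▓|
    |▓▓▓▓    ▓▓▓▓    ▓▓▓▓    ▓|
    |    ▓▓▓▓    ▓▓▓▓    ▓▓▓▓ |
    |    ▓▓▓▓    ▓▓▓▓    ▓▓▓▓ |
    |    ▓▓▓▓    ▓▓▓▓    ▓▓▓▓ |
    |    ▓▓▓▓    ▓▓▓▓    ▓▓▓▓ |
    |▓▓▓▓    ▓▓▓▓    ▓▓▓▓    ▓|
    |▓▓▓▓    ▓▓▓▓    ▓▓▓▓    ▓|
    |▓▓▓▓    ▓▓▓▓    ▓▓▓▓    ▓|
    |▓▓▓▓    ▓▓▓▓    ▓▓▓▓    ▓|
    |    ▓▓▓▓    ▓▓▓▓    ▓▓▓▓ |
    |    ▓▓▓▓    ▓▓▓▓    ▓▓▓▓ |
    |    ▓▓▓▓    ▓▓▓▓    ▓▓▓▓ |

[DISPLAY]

    ┠────┃ ImageViewer          ┃               
    ┃    ┠──────────────────────┨               
    ┃   T┃    ▓▓▓▓    ▓▓▓▓    ▓▓┃               
    ┃  Ki┃    ▓▓▓▓    ▓▓▓▓    ▓▓┃               
    ┃  Cl┃    ▓▓▓▓    ▓▓▓▓    ▓▓┃               
    ┃ HiH┃    ▓▓▓▓    ▓▓▓▓    ▓▓┃               
    ┃    ┃▓▓▓▓    ▓▓▓▓    ▓▓▓▓  ┃               
    ┃    ┃▓▓▓▓    ▓▓▓▓    ▓▓▓▓  ┃               
    ┃    ┃▓▓▓▓    ▓▓▓▓    ▓▓▓▓  ┃               
    ┃    ┃▓▓▓▓    ▓▓▓▓    ▓▓▓▓  ┃               
    ┃    ┃    ▓▓▓▓    ▓▓▓▓    ▓▓┃               
    ┃    ┃    ▓▓▓▓    ▓▓▓▓    ▓▓┃               
    ┃    ┃    ▓▓▓▓    ▓▓▓▓    ▓▓┃               
    ┃    ┃    ▓▓▓▓    ▓▓▓▓    ▓▓┃               
    ┃    ┃▓▓▓▓    ▓▓▓▓    ▓▓▓▓  ┃               


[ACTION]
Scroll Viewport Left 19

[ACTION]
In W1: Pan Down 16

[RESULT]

    ┠────┃ ImageViewer          ┃               
    ┃    ┠──────────────────────┨               
    ┃   T┃    ▓▓▓▓    ▓▓▓▓    ▓▓┃               
    ┃  Ki┃    ▓▓▓▓    ▓▓▓▓    ▓▓┃               
    ┃  Cl┃    ▓▓▓▓    ▓▓▓▓    ▓▓┃               
    ┃ HiH┃                      ┃               
    ┃    ┃                      ┃               
    ┃    ┃                      ┃               
    ┃    ┃                      ┃               
    ┃    ┃                      ┃               
    ┃    ┃                      ┃               
    ┃    ┃                      ┃               
    ┃    ┃                      ┃               
    ┃    ┃                      ┃               
    ┃    ┃                      ┃               


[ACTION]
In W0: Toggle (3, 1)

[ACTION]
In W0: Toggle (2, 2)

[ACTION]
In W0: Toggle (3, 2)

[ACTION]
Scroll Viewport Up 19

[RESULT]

    ┏━━━━━━━━━━━━━━━━━━━━━━━━━━┓                
    ┃ Mus┏━━━━━━━━━━━━━━━━━━━━━━┓               
    ┠────┃ ImageViewer          ┃               
    ┃    ┠──────────────────────┨               
    ┃   T┃    ▓▓▓▓    ▓▓▓▓    ▓▓┃               
    ┃  Ki┃    ▓▓▓▓    ▓▓▓▓    ▓▓┃               
    ┃  Cl┃    ▓▓▓▓    ▓▓▓▓    ▓▓┃               
    ┃ HiH┃                      ┃               
    ┃    ┃                      ┃               
    ┃    ┃                      ┃               
    ┃    ┃                      ┃               
    ┃    ┃                      ┃               
    ┃    ┃                      ┃               
    ┃    ┃                      ┃               
    ┃    ┃                      ┃               


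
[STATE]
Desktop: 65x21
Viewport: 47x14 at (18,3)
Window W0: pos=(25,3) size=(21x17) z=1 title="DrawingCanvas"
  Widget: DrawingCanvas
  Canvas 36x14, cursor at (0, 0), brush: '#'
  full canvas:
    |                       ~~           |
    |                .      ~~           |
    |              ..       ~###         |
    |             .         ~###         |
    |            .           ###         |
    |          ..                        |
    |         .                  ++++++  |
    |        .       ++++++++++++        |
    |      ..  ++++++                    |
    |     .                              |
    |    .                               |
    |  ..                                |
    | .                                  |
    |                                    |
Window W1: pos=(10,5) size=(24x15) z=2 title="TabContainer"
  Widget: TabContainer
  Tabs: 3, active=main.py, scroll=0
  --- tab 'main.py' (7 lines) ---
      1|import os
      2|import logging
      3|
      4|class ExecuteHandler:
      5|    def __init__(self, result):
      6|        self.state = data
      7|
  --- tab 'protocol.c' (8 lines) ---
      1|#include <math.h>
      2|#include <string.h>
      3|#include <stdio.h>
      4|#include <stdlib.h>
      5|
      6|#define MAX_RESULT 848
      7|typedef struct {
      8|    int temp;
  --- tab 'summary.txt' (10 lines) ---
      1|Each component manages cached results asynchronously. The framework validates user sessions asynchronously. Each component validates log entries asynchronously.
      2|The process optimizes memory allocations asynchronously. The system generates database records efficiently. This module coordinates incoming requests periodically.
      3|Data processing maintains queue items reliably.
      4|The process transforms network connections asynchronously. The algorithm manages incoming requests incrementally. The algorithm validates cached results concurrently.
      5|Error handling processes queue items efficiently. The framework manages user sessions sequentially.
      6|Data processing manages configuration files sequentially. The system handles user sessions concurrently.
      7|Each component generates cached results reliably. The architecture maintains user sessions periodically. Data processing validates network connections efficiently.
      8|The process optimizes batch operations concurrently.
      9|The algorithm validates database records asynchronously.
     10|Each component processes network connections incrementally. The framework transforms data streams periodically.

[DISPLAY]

       ┏━━━━━━━━━━━━━━━━━━━┓                   
       ┃ DrawingCanvas     ┃                   
━━━━━━━━━━━━━━━┓───────────┨                   
tainer         ┃           ┃                   
───────────────┨        .  ┃                   
y]│ protocol.c ┃      ..   ┃                   
───────────────┃     .     ┃                   
os             ┃    .      ┃                   
logging        ┃  ..       ┃                   
               ┃ .         ┃                   
xecuteHandler: ┃.       +++┃                   
 __init__(self,┃  ++++++   ┃                   
 self.state = d┃           ┃                   
               ┃           ┃                   


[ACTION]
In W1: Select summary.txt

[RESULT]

       ┏━━━━━━━━━━━━━━━━━━━┓                   
       ┃ DrawingCanvas     ┃                   
━━━━━━━━━━━━━━━┓───────────┨                   
tainer         ┃           ┃                   
───────────────┨        .  ┃                   
y │ protocol.c ┃      ..   ┃                   
───────────────┃     .     ┃                   
mponent manages┃    .      ┃                   
cess optimizes ┃  ..       ┃                   
ocessing mainta┃ .         ┃                   
cess transforms┃.       +++┃                   
andling process┃  ++++++   ┃                   
ocessing manage┃           ┃                   
mponent generat┃           ┃                   


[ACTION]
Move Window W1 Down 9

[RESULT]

       ┏━━━━━━━━━━━━━━━━━━━┓                   
       ┃ DrawingCanvas     ┃                   
       ┠───────────────────┨                   
━━━━━━━━━━━━━━━┓           ┃                   
tainer         ┃        .  ┃                   
───────────────┨      ..   ┃                   
y │ protocol.c ┃     .     ┃                   
───────────────┃    .      ┃                   
mponent manages┃  ..       ┃                   
cess optimizes ┃ .         ┃                   
ocessing mainta┃.       +++┃                   
cess transforms┃  ++++++   ┃                   
andling process┃           ┃                   
ocessing manage┃           ┃                   


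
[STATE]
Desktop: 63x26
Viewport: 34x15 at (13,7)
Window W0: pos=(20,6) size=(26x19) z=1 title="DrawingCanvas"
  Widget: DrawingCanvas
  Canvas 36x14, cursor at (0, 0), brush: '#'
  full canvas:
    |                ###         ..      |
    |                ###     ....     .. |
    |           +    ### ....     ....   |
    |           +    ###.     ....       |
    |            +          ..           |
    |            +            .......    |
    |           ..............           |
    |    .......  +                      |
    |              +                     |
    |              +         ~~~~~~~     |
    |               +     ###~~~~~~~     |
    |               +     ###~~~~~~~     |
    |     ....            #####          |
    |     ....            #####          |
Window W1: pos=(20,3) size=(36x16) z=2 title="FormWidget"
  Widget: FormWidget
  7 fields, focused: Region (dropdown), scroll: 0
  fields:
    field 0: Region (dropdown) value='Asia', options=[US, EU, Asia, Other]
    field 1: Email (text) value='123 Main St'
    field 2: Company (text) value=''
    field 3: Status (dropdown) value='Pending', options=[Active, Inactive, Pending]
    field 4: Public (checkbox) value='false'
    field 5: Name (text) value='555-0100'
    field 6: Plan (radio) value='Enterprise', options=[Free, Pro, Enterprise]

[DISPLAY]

       ┃  Email:      [123 Main St
       ┃  Company:    [           
       ┃  Status:     [Pending    
       ┃  Public:     [ ]         
       ┃  Name:       [555-0100   
       ┃  Plan:       ( ) Free  ( 
       ┃                          
       ┃                          
       ┃                          
       ┃                          
       ┃                          
       ┗━━━━━━━━━━━━━━━━━━━━━━━━━━
       ┃               +     ###┃ 
       ┃               +     ###┃ 
       ┃     ....            ###┃ 


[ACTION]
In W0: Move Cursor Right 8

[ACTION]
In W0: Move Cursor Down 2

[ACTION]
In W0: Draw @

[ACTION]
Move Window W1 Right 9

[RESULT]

       ┃ Drawi┃  Email:      [123 
       ┠──────┃  Company:    [    
       ┃      ┃  Status:     [Pend
       ┃      ┃  Public:     [ ]  
       ┃      ┃  Name:       [555-
       ┃      ┃  Plan:       ( ) F
       ┃      ┃                   
       ┃      ┃                   
       ┃      ┃                   
       ┃    ..┃                   
       ┃      ┃                   
       ┃      ┗━━━━━━━━━━━━━━━━━━━
       ┃               +     ###┃ 
       ┃               +     ###┃ 
       ┃     ....            ###┃ 


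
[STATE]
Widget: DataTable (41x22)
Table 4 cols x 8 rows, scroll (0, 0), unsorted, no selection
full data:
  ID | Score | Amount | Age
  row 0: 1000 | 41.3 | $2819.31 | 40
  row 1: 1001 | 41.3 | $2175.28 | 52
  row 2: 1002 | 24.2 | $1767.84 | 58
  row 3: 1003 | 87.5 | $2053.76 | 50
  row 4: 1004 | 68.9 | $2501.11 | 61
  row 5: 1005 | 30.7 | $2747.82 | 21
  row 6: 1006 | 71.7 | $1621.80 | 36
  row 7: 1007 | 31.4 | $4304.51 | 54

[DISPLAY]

ID  │Score│Amount  │Age                  
────┼─────┼────────┼───                  
1000│41.3 │$2819.31│40                   
1001│41.3 │$2175.28│52                   
1002│24.2 │$1767.84│58                   
1003│87.5 │$2053.76│50                   
1004│68.9 │$2501.11│61                   
1005│30.7 │$2747.82│21                   
1006│71.7 │$1621.80│36                   
1007│31.4 │$4304.51│54                   
                                         
                                         
                                         
                                         
                                         
                                         
                                         
                                         
                                         
                                         
                                         
                                         


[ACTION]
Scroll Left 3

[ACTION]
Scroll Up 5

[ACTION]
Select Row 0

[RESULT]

ID  │Score│Amount  │Age                  
────┼─────┼────────┼───                  
>000│41.3 │$2819.31│40                   
1001│41.3 │$2175.28│52                   
1002│24.2 │$1767.84│58                   
1003│87.5 │$2053.76│50                   
1004│68.9 │$2501.11│61                   
1005│30.7 │$2747.82│21                   
1006│71.7 │$1621.80│36                   
1007│31.4 │$4304.51│54                   
                                         
                                         
                                         
                                         
                                         
                                         
                                         
                                         
                                         
                                         
                                         
                                         


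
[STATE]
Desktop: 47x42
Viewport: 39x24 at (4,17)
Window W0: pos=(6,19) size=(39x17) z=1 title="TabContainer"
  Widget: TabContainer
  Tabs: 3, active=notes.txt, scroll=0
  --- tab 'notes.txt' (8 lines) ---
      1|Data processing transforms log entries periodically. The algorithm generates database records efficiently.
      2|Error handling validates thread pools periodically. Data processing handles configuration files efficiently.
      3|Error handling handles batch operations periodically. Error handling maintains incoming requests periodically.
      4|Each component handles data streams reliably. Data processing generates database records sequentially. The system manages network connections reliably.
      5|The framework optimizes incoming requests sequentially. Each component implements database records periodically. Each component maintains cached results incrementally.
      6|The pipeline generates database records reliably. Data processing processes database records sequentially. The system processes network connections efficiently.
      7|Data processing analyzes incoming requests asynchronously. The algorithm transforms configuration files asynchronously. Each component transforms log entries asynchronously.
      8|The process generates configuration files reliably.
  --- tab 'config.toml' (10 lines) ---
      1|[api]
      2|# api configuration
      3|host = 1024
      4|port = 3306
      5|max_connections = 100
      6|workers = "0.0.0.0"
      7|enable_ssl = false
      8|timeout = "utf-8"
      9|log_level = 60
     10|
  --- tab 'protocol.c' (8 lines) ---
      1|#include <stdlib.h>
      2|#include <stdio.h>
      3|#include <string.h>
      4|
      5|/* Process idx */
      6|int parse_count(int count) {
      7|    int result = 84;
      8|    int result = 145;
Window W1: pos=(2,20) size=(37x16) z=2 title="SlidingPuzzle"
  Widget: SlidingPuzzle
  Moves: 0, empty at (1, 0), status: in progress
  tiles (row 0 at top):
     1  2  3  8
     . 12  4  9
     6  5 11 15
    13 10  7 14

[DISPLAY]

                                       
                                       
  ┏━━━━━━━━━━━━━━━━━━━━━━━━━━━━━━━━━━━━
━━━━━━━━━━━━━━━━━━━━━━━━━━━━━━━━━━┓    
SlidingPuzzle                     ┃────
──────────────────────────────────┨col.
────┬────┬────┬────┐              ┃────
  1 │  2 │  3 │  8 │              ┃ntri
────┼────┼────┼────┤              ┃pool
    │ 12 │  4 │  9 │              ┃rati
────┼────┼────┼────┤              ┃ams 
  6 │  5 │ 11 │ 15 │              ┃ req
────┼────┼────┼────┤              ┃reco
 13 │ 10 │  7 │ 14 │              ┃g re
────┴────┴────┴────┘              ┃ion 
oves: 0                           ┃    
                                  ┃    
                                  ┃    
━━━━━━━━━━━━━━━━━━━━━━━━━━━━━━━━━━┛━━━━
                                       
                                       
                                       
                                       
                                       


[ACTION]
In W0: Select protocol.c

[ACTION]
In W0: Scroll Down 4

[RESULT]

                                       
                                       
  ┏━━━━━━━━━━━━━━━━━━━━━━━━━━━━━━━━━━━━
━━━━━━━━━━━━━━━━━━━━━━━━━━━━━━━━━━┓    
SlidingPuzzle                     ┃────
──────────────────────────────────┨col.
────┬────┬────┬────┐              ┃────
  1 │  2 │  3 │  8 │              ┃    
────┼────┼────┼────┤              ┃    
    │ 12 │  4 │  9 │              ┃    
────┼────┼────┼────┤              ┃    
  6 │  5 │ 11 │ 15 │              ┃    
────┼────┼────┼────┤              ┃    
 13 │ 10 │  7 │ 14 │              ┃    
────┴────┴────┴────┘              ┃    
oves: 0                           ┃    
                                  ┃    
                                  ┃    
━━━━━━━━━━━━━━━━━━━━━━━━━━━━━━━━━━┛━━━━
                                       
                                       
                                       
                                       
                                       


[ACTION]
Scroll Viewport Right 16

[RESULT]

                                       
                                       
━━━━━━━━━━━━━━━━━━━━━━━━━━━━━━━━━━━━┓  
━━━━━━━━━━━━━━━━━━━━━━━━━━━━━━┓     ┃  
ingPuzzle                     ┃─────┨  
──────────────────────────────┨col.c┃  
┬────┬────┬────┐              ┃─────┃  
│  2 │  3 │  8 │              ┃     ┃  
┼────┼────┼────┤              ┃     ┃  
│ 12 │  4 │  9 │              ┃     ┃  
┼────┼────┼────┤              ┃     ┃  
│  5 │ 11 │ 15 │              ┃     ┃  
┼────┼────┼────┤              ┃     ┃  
│ 10 │  7 │ 14 │              ┃     ┃  
┴────┴────┴────┘              ┃     ┃  
: 0                           ┃     ┃  
                              ┃     ┃  
                              ┃     ┃  
━━━━━━━━━━━━━━━━━━━━━━━━━━━━━━┛━━━━━┛  
                                       
                                       
                                       
                                       
                                       


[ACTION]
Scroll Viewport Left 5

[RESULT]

                                       
                                       
   ┏━━━━━━━━━━━━━━━━━━━━━━━━━━━━━━━━━━━
━━━━━━━━━━━━━━━━━━━━━━━━━━━━━━━━━━━┓   
 SlidingPuzzle                     ┃───
───────────────────────────────────┨col
┌────┬────┬────┬────┐              ┃───
│  1 │  2 │  3 │  8 │              ┃   
├────┼────┼────┼────┤              ┃   
│    │ 12 │  4 │  9 │              ┃   
├────┼────┼────┼────┤              ┃   
│  6 │  5 │ 11 │ 15 │              ┃   
├────┼────┼────┼────┤              ┃   
│ 13 │ 10 │  7 │ 14 │              ┃   
└────┴────┴────┴────┘              ┃   
Moves: 0                           ┃   
                                   ┃   
                                   ┃   
━━━━━━━━━━━━━━━━━━━━━━━━━━━━━━━━━━━┛━━━
                                       
                                       
                                       
                                       
                                       


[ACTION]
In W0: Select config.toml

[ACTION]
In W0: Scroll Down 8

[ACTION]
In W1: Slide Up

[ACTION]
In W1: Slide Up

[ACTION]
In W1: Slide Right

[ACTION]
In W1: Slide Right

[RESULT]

                                       
                                       
   ┏━━━━━━━━━━━━━━━━━━━━━━━━━━━━━━━━━━━
━━━━━━━━━━━━━━━━━━━━━━━━━━━━━━━━━━━┓   
 SlidingPuzzle                     ┃───
───────────────────────────────────┨col
┌────┬────┬────┬────┐              ┃───
│  1 │  2 │  3 │  8 │              ┃   
├────┼────┼────┼────┤              ┃   
│  6 │ 12 │  4 │  9 │              ┃   
├────┼────┼────┼────┤              ┃   
│ 13 │  5 │ 11 │ 15 │              ┃   
├────┼────┼────┼────┤              ┃   
│    │ 10 │  7 │ 14 │              ┃   
└────┴────┴────┴────┘              ┃   
Moves: 2                           ┃   
                                   ┃   
                                   ┃   
━━━━━━━━━━━━━━━━━━━━━━━━━━━━━━━━━━━┛━━━
                                       
                                       
                                       
                                       
                                       


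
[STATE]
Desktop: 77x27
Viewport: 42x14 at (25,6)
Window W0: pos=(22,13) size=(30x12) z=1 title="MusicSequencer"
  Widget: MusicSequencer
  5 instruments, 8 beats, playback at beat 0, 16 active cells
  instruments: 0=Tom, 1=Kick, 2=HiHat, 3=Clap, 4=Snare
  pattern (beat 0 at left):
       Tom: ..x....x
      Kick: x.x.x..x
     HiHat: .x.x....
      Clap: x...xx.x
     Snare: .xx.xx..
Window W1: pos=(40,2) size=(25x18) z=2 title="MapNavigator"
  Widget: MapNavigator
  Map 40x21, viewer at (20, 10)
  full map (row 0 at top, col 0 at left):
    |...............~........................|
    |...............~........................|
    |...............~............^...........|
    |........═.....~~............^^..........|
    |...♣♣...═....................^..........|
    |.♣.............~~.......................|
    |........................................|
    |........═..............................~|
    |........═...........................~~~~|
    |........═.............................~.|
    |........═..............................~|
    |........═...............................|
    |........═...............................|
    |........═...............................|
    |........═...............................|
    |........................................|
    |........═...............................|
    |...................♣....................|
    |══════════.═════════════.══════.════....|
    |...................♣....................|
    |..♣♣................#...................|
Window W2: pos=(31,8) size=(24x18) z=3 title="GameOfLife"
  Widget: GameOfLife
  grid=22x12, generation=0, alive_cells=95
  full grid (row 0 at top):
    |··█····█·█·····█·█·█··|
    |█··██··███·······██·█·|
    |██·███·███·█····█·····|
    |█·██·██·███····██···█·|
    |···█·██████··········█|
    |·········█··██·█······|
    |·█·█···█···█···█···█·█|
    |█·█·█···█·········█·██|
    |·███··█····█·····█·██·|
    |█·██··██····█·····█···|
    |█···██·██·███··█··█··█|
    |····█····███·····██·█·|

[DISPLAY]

               ┃....................^..┃  
               ┃......~~...............┃  
      ┏━━━━━━━━━━━━━━━━━━━━━━┓.........┃  
      ┃ GameOfLife           ┃.........┃  
      ┠──────────────────────┨.........┃  
      ┃Gen: 0                ┃.........┃  
      ┃··█····█·█·····█·█·█··┃.........┃  
━━━━━━┃█··██··███·······██·█·┃.........┃  
usicSe┃██·███·███·█····█·····┃.........┃  
──────┃█·██·██·███····██···█·┃.........┃  
    ▼1┃···█·██████··········█┃.........┃  
 Tom··┃·········█··██·█······┃.........┃  
Kick█·┃·█·█···█···█···█···█·█┃.........┃  
iHat·█┃█·█·█···█·········█·██┃━━━━━━━━━┛  


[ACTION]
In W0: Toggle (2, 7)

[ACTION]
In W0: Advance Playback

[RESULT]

               ┃....................^..┃  
               ┃......~~...............┃  
      ┏━━━━━━━━━━━━━━━━━━━━━━┓.........┃  
      ┃ GameOfLife           ┃.........┃  
      ┠──────────────────────┨.........┃  
      ┃Gen: 0                ┃.........┃  
      ┃··█····█·█·····█·█·█··┃.........┃  
━━━━━━┃█··██··███·······██·█·┃.........┃  
usicSe┃██·███·███·█····█·····┃.........┃  
──────┃█·██·██·███····██···█·┃.........┃  
    0▼┃···█·██████··········█┃.........┃  
 Tom··┃·········█··██·█······┃.........┃  
Kick█·┃·█·█···█···█···█···█·█┃.........┃  
iHat·█┃█·█·█···█·········█·██┃━━━━━━━━━┛  


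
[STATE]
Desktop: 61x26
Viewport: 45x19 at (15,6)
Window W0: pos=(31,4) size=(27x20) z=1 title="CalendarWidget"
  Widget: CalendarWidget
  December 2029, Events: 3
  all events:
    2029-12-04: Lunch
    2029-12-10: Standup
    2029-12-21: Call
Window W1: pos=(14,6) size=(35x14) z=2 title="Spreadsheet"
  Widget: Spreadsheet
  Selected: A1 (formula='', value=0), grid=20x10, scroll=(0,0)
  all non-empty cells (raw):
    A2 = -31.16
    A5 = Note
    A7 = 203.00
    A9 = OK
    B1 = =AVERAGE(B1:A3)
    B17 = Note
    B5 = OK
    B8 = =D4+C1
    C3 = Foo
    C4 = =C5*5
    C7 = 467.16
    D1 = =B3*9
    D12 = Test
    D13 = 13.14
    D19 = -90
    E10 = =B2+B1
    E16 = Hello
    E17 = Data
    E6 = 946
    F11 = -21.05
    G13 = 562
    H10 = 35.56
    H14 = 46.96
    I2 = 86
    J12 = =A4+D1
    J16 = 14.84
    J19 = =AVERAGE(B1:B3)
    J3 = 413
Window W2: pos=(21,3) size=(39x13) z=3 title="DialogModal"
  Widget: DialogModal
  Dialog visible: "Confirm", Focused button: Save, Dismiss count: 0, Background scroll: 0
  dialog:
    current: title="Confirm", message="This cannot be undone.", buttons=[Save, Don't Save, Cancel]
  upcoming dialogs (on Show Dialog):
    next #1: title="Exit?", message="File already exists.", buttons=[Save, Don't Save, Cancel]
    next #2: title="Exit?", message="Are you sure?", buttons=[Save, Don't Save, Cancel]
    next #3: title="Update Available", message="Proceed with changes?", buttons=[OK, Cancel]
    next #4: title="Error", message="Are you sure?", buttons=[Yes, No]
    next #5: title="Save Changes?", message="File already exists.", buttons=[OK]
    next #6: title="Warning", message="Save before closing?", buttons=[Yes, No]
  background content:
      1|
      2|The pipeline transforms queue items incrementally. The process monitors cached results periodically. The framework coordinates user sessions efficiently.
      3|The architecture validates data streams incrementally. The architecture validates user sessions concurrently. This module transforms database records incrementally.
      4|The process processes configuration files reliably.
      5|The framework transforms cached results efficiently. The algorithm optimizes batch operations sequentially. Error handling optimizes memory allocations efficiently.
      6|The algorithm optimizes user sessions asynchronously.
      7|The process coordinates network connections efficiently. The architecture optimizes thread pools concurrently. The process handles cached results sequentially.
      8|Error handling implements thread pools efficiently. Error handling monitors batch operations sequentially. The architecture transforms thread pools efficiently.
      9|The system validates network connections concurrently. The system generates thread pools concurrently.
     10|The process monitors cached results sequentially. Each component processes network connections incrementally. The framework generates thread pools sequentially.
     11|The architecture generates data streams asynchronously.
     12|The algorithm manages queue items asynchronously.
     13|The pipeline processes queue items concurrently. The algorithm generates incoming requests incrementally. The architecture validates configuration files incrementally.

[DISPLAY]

━━━━━━┃                                     ┃
 Sprea┃The pipeline transforms queue items i┃
──────┃Th┌──────────────────────────────┐rea┃
A1:   ┃Th│           Confirm            │n f┃
      ┃Th│    This cannot be undone.    │sul┃
------┃Th│ [Save]  Don't Save   Cancel  │ons┃
  1   ┃Th└──────────────────────────────┘nne┃
  2   ┃Error handling implements thread pool┃
  3   ┃The system validates network connecti┃
  4   ┗━━━━━━━━━━━━━━━━━━━━━━━━━━━━━━━━━━━━━┛
  5 Note    OK             0     ┃        ┃  
  6        0       0       0     ┃        ┃  
  7      203       0  467.16     ┃        ┃  
━━━━━━━━━━━━━━━━━━━━━━━━━━━━━━━━━┛        ┃  
                ┃                         ┃  
                ┃                         ┃  
                ┃                         ┃  
                ┗━━━━━━━━━━━━━━━━━━━━━━━━━┛  
                                             


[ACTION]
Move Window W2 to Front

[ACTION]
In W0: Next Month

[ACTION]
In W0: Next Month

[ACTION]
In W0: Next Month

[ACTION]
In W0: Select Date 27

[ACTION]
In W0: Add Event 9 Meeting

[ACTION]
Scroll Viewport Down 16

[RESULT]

 Sprea┃The pipeline transforms queue items i┃
──────┃Th┌──────────────────────────────┐rea┃
A1:   ┃Th│           Confirm            │n f┃
      ┃Th│    This cannot be undone.    │sul┃
------┃Th│ [Save]  Don't Save   Cancel  │ons┃
  1   ┃Th└──────────────────────────────┘nne┃
  2   ┃Error handling implements thread pool┃
  3   ┃The system validates network connecti┃
  4   ┗━━━━━━━━━━━━━━━━━━━━━━━━━━━━━━━━━━━━━┛
  5 Note    OK             0     ┃        ┃  
  6        0       0       0     ┃        ┃  
  7      203       0  467.16     ┃        ┃  
━━━━━━━━━━━━━━━━━━━━━━━━━━━━━━━━━┛        ┃  
                ┃                         ┃  
                ┃                         ┃  
                ┃                         ┃  
                ┗━━━━━━━━━━━━━━━━━━━━━━━━━┛  
                                             
                                             
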